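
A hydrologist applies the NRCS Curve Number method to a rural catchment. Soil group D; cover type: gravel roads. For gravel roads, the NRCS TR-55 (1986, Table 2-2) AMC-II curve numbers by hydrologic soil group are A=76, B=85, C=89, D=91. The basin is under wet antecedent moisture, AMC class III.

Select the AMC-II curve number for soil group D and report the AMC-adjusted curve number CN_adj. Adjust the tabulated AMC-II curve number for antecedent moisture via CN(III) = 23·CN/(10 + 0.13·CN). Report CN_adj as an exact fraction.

NRCS table: gravel roads, soil group D → CN(II) = 91
CN(III) from CN(II)=91: (23·91)/(10 + 0.13·91) = 209300/2183 ≈ 95.877

CN_adj = 209300/2183 ≈ 95.877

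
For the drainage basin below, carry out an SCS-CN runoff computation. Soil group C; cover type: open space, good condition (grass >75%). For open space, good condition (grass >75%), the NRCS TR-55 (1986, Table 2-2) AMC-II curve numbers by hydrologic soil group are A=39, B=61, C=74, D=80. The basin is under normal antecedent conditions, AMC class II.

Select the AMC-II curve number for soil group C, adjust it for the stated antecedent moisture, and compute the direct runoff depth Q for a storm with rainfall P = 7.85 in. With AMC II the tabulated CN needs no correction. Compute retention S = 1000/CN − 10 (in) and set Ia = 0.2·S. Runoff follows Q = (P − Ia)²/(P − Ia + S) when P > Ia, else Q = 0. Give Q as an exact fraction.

Q = 27973521/5837860 in ≈ 4.792 in

NRCS table: open space, good condition (grass >75%), soil group C → CN(II) = 74
CN(II) = 74; AMC II needs no correction.
S = 1000/74 − 10 = 130/37 in ≈ 3.514 in
Initial abstraction Ia = S/5 = (130/37)/5 = 26/37 ≈ 0.703 in
Excess rainfall: 7.850 − 0.703 = 7.147 in; P > Ia so Q > 0
Q = (5289/740)²/((5289/740) + 130/37) = (27973521/547600)/(7889/740) = 27973521/5837860 in ≈ 4.792 in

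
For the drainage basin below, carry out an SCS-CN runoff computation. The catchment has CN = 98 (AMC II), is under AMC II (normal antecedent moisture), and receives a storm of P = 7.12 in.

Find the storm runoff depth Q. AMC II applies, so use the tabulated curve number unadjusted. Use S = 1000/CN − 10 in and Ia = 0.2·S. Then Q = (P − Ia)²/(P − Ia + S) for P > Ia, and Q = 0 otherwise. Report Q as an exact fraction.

Q = 37601792/5464725 in ≈ 6.881 in

Average conditions: CN = 98 (no AMC adjustment).
Retention S: 1000/CN − 10 with CN=98.000 → S = 10/49 ≈ 0.204 in
Initial abstraction Ia = S/5 = (10/49)/5 = 2/49 ≈ 0.041 in
P − Ia = 7.120 − 0.041 = 8672/1225 ≈ 7.079 in (> 0, runoff occurs)
Q: (8672/1225)² ÷ (8922/1225) = 37601792/5464725 in (≈ 6.881 in)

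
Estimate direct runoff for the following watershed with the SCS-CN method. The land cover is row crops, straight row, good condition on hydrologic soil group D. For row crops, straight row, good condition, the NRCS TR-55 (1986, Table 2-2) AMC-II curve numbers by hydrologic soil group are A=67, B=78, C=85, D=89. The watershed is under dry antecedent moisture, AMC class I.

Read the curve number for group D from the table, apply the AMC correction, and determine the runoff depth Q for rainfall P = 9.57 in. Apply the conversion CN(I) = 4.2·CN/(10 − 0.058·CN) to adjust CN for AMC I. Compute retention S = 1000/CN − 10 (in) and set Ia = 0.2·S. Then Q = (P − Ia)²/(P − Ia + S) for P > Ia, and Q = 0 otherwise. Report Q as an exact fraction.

NRCS table: row crops, straight row, good condition, soil group D → CN(II) = 89
Dry (AMC I): CN(I) = 4.2·89/(10 − 0.058·89) = (1869/5)/(2419/500) = 186900/2419 ≈ 77.263
Retention S: 1000/CN − 10 with CN=77.263 → S = 5500/1869 ≈ 2.943 in
Ia = 0.2S: 0.2·2.943 = 0.589 in (exactly 1100/1869)
Excess rainfall: 9.570 − 0.589 = 8.981 in; P > Ia so Q > 0
Q = (1678633/186900)²/((1678633/186900) + 5500/1869) = (2817808748689/34931610000)/(2228633/186900) = 256164431699/37866500700 in ≈ 6.765 in

Q = 256164431699/37866500700 in ≈ 6.765 in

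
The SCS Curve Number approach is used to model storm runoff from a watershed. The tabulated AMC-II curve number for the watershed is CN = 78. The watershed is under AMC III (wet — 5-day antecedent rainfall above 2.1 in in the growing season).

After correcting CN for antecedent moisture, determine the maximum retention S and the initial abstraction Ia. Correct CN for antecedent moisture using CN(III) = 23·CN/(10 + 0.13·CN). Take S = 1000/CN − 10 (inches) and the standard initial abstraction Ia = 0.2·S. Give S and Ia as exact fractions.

CN(III) from CN(II)=78: (23·78)/(10 + 0.13·78) = 89700/1007 ≈ 89.076
Max retention: S = 1000/(89700/1007) − 10 = 1100/897 in (≈ 1.226 in)
Initial abstraction Ia = S/5 = (1100/897)/5 = 220/897 ≈ 0.245 in

S = 1100/897 in ≈ 1.226 in; Ia = 220/897 in ≈ 0.245 in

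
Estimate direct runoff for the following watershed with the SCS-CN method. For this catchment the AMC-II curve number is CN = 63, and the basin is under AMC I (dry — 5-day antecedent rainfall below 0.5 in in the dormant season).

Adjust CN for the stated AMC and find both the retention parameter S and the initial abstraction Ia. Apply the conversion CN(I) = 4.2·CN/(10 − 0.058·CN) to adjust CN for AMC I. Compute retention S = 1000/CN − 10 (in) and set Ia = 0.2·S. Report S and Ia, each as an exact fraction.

S = 18500/1323 in ≈ 13.983 in; Ia = 3700/1323 in ≈ 2.797 in

Dry (AMC I): CN(I) = 4.2·63/(10 − 0.058·63) = (1323/5)/(3173/500) = 132300/3173 ≈ 41.696
Max retention: S = 1000/(132300/3173) − 10 = 18500/1323 in (≈ 13.983 in)
Ia = 0.2S: 0.2·13.983 = 2.797 in (exactly 3700/1323)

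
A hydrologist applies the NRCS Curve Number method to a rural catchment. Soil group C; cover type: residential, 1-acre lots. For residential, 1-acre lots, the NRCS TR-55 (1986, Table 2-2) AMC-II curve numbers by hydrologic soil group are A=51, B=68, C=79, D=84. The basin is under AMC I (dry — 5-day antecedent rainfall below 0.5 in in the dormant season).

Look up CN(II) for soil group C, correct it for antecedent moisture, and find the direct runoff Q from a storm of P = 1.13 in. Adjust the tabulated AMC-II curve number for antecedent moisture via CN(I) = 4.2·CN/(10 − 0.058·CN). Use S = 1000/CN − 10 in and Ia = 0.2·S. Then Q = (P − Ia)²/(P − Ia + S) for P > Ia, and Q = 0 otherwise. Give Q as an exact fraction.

NRCS table: residential, 1-acre lots, soil group C → CN(II) = 79
Dry (AMC I): CN(I) = 4.2·79/(10 − 0.058·79) = (1659/5)/(2709/500) = 7900/129 ≈ 61.240
Retention S: 1000/CN − 10 with CN=61.240 → S = 500/79 ≈ 6.329 in
Ia = 0.2S: 0.2·6.329 = 1.266 in (exactly 100/79)
P = 1.130 ≤ Ia = 1.266 in: entire storm abstracted, Q = 0.

Q = 0 in ≈ 0.000 in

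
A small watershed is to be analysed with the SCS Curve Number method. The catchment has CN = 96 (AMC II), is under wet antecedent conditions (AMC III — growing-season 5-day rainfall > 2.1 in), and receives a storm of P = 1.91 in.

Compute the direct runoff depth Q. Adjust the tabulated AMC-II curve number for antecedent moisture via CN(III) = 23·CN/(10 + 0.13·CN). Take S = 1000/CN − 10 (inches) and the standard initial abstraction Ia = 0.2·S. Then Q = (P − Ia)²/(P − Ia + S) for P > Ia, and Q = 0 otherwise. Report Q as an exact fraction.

Q = 167159041/97835100 in ≈ 1.709 in

CN(III) from CN(II)=96: (23·96)/(10 + 0.13·96) = 27600/281 ≈ 98.221
Retention S: 1000/CN − 10 with CN=98.221 → S = 25/138 ≈ 0.181 in
Initial abstraction Ia = S/5 = (25/138)/5 = 5/138 ≈ 0.036 in
Excess rainfall: 1.910 − 0.036 = 1.874 in; P > Ia so Q > 0
Runoff Q = (P−Ia)²/(P−Ia+S) = (1.874)²/(1.874+0.181) = 167159041/97835100 ≈ 1.709 in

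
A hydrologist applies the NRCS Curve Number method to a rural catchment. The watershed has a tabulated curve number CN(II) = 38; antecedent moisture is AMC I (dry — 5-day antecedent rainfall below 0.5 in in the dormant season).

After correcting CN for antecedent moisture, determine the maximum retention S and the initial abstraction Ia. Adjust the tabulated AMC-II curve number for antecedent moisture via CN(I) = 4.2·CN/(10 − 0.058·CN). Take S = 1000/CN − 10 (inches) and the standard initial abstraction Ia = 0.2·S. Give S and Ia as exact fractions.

S = 15500/399 in ≈ 38.847 in; Ia = 3100/399 in ≈ 7.769 in

CN(I) from CN(II)=38: (4.2·38)/(10 − 0.058·38) = 39900/1949 ≈ 20.472
Retention S: 1000/CN − 10 with CN=20.472 → S = 15500/399 ≈ 38.847 in
Ia = 0.2·(15500/399) = 3100/399 in ≈ 7.769 in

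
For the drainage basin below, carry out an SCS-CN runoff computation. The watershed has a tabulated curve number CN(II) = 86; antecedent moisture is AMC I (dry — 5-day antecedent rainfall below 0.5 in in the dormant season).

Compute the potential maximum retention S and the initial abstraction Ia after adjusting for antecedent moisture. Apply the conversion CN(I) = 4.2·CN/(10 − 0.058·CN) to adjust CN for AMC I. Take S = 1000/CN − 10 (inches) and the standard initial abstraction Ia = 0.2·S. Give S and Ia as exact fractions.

S = 500/129 in ≈ 3.876 in; Ia = 100/129 in ≈ 0.775 in

Dry (AMC I): CN(I) = 4.2·86/(10 − 0.058·86) = (1806/5)/(1253/250) = 12900/179 ≈ 72.067
S = 1000/(12900/179) − 10 = 500/129 in ≈ 3.876 in
Ia = 0.2·(500/129) = 100/129 in ≈ 0.775 in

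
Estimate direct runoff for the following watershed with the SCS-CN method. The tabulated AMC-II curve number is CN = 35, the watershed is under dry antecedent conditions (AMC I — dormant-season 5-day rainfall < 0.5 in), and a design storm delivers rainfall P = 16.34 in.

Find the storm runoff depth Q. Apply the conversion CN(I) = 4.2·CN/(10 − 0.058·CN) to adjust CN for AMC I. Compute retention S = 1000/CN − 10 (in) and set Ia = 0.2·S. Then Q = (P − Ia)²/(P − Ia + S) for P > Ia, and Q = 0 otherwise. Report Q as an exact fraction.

Q = 3035899801/2793727650 in ≈ 1.087 in

CN(I) from CN(II)=35: (4.2·35)/(10 − 0.058·35) = 14700/797 ≈ 18.444
Retention S: 1000/CN − 10 with CN=18.444 → S = 6500/147 ≈ 44.218 in
Initial abstraction Ia = S/5 = (6500/147)/5 = 1300/147 ≈ 8.844 in
P − Ia = 16.340 − 8.844 = 55099/7350 ≈ 7.496 in (> 0, runoff occurs)
Q = (55099/7350)²/((55099/7350) + 6500/147) = (3035899801/54022500)/(380099/7350) = 3035899801/2793727650 in ≈ 1.087 in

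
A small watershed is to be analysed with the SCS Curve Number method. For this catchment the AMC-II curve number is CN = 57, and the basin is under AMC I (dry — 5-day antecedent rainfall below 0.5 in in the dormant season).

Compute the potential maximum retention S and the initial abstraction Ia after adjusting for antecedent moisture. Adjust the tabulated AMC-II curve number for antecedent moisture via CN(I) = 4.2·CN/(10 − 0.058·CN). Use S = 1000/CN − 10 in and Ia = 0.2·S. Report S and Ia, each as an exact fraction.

CN(I) from CN(II)=57: (4.2·57)/(10 − 0.058·57) = 119700/3347 ≈ 35.763
Max retention: S = 1000/(119700/3347) − 10 = 21500/1197 in (≈ 17.962 in)
Initial abstraction Ia = S/5 = (21500/1197)/5 = 4300/1197 ≈ 3.592 in

S = 21500/1197 in ≈ 17.962 in; Ia = 4300/1197 in ≈ 3.592 in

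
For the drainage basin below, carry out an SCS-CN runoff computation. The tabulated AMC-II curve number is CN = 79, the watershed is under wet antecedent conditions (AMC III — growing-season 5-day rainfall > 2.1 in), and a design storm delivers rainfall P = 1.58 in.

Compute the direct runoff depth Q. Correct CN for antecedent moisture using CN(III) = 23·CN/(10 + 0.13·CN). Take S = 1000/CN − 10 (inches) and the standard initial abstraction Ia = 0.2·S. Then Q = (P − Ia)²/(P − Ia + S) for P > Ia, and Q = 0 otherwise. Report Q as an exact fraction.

CN(III) from CN(II)=79: (23·79)/(10 + 0.13·79) = 181700/2027 ≈ 89.640
Max retention: S = 1000/(181700/2027) − 10 = 2100/1817 in (≈ 1.156 in)
Ia = 0.2S: 0.2·1.156 = 0.231 in (exactly 420/1817)
Excess rainfall: 1.580 − 0.231 = 1.349 in; P > Ia so Q > 0
Q = (122543/90850)²/((122543/90850) + 2100/1817) = (15016786849/8253722500)/(227543/90850) = 15016786849/20672281550 in ≈ 0.726 in

Q = 15016786849/20672281550 in ≈ 0.726 in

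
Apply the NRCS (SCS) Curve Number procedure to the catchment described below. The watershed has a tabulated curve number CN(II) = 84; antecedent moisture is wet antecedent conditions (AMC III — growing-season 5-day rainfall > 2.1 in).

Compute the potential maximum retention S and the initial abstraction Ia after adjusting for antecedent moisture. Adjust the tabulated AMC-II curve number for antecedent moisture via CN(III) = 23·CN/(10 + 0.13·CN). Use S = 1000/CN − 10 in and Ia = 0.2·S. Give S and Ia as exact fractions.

Adjust CN=84 to AMC III: 23·84/(10 + 0.13·84) → 1932 ÷ (523/25) = 48300/523 ≈ 92.352
S = 1000/(48300/523) − 10 = 400/483 in ≈ 0.828 in
Initial abstraction Ia = S/5 = (400/483)/5 = 80/483 ≈ 0.166 in

S = 400/483 in ≈ 0.828 in; Ia = 80/483 in ≈ 0.166 in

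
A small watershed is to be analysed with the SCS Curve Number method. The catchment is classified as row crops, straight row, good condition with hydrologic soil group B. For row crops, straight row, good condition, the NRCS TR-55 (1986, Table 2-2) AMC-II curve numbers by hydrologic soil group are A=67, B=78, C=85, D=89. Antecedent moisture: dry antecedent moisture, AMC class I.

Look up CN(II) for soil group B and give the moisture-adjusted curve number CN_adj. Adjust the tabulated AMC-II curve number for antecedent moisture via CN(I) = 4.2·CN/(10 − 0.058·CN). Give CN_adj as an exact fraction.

NRCS table: row crops, straight row, good condition, soil group B → CN(II) = 78
Dry (AMC I): CN(I) = 4.2·78/(10 − 0.058·78) = (1638/5)/(1369/250) = 81900/1369 ≈ 59.825

CN_adj = 81900/1369 ≈ 59.825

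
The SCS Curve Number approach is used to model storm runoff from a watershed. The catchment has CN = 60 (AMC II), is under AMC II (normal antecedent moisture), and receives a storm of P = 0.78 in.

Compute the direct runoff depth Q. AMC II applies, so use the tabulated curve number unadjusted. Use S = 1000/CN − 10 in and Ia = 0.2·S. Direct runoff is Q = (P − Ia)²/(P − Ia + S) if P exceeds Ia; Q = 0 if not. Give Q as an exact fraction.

CN(II) = 60; AMC II needs no correction.
S = 1000/60 − 10 = 20/3 in ≈ 6.667 in
Initial abstraction Ia = S/5 = (20/3)/5 = 4/3 ≈ 1.333 in
P = 0.780 ≤ Ia = 1.333 in: entire storm abstracted, Q = 0.

Q = 0 in ≈ 0.000 in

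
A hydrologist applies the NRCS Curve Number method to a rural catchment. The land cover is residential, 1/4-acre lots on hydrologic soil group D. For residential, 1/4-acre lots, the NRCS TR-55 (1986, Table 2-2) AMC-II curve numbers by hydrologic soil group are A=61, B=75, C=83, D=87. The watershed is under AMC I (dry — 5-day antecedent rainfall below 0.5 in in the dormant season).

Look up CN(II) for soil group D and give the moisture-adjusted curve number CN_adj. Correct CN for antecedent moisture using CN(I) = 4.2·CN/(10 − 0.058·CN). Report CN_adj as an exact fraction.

CN_adj = 182700/2477 ≈ 73.759

NRCS table: residential, 1/4-acre lots, soil group D → CN(II) = 87
CN(I) from CN(II)=87: (4.2·87)/(10 − 0.058·87) = 182700/2477 ≈ 73.759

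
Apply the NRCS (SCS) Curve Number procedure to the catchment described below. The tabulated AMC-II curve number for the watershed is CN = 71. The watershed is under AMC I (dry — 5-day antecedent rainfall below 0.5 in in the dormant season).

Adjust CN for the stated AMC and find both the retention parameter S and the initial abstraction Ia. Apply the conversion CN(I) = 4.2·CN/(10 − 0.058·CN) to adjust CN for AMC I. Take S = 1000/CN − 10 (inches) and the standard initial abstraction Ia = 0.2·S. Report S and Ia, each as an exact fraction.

CN(I) from CN(II)=71: (4.2·71)/(10 − 0.058·71) = 149100/2941 ≈ 50.697
Retention S: 1000/CN − 10 with CN=50.697 → S = 14500/1491 ≈ 9.725 in
Initial abstraction Ia = S/5 = (14500/1491)/5 = 2900/1491 ≈ 1.945 in

S = 14500/1491 in ≈ 9.725 in; Ia = 2900/1491 in ≈ 1.945 in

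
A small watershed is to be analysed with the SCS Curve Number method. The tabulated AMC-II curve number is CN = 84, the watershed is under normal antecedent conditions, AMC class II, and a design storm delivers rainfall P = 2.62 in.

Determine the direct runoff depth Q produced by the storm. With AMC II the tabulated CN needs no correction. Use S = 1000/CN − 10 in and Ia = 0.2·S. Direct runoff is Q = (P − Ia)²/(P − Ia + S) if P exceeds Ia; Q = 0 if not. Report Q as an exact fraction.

AMC II — tabulated CN = 84 applies directly.
Max retention: S = 1000/84 − 10 = 40/21 in (≈ 1.905 in)
Ia = 0.2S: 0.2·1.905 = 0.381 in (exactly 8/21)
Since P=2.620 > Ia=0.381: effective rainfall P−Ia = 2351/1050 in
Q: (2351/1050)² ÷ (4351/1050) = 5527201/4568550 in (≈ 1.210 in)

Q = 5527201/4568550 in ≈ 1.210 in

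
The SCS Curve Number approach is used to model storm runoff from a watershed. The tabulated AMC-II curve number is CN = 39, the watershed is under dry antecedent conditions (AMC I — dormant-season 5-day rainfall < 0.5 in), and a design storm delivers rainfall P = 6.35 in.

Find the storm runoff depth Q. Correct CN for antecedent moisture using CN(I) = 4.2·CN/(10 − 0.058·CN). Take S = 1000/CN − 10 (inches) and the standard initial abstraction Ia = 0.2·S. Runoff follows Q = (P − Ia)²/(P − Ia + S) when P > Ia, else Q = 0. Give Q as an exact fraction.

Q = 0 in ≈ 0.000 in

CN(I) from CN(II)=39: (4.2·39)/(10 − 0.058·39) = 81900/3869 ≈ 21.168
Max retention: S = 1000/(81900/3869) − 10 = 30500/819 in (≈ 37.241 in)
Ia = 0.2·(30500/819) = 6100/819 in ≈ 7.448 in
P = 6.350 ≤ Ia = 7.448 in: entire storm abstracted, Q = 0.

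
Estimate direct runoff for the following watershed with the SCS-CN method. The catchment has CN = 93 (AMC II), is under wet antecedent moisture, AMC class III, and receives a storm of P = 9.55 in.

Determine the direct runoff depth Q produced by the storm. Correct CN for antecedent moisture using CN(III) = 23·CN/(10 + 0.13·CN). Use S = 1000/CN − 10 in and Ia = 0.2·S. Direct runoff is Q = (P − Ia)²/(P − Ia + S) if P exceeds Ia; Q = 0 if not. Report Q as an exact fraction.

CN(III) from CN(II)=93: (23·93)/(10 + 0.13·93) = 213900/2209 ≈ 96.831
S = 1000/(213900/2209) − 10 = 700/2139 in ≈ 0.327 in
Initial abstraction Ia = S/5 = (700/2139)/5 = 140/2139 ≈ 0.065 in
Excess rainfall: 9.550 − 0.065 = 9.485 in; P > Ia so Q > 0
Q: (405749/42780)² ÷ (419749/42780) = 164632251001/17956862220 in (≈ 9.168 in)

Q = 164632251001/17956862220 in ≈ 9.168 in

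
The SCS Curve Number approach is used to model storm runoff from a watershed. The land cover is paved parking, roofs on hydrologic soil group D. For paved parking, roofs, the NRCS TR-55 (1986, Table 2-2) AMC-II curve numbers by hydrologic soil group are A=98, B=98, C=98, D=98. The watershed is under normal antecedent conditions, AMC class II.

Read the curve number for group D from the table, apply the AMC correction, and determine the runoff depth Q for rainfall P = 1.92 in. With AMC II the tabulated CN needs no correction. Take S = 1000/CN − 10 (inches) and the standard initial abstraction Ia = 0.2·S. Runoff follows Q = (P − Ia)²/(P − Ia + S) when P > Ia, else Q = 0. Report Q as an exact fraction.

NRCS table: paved parking, roofs, soil group D → CN(II) = 98
CN(II) = 98; AMC II needs no correction.
Retention S: 1000/CN − 10 with CN=98.000 → S = 10/49 ≈ 0.204 in
Ia = 0.2·(10/49) = 2/49 in ≈ 0.041 in
Excess rainfall: 1.920 − 0.041 = 1.879 in; P > Ia so Q > 0
Q = (2302/1225)²/((2302/1225) + 10/49) = (5299204/1500625)/(2552/1225) = 1324801/781550 in ≈ 1.695 in

Q = 1324801/781550 in ≈ 1.695 in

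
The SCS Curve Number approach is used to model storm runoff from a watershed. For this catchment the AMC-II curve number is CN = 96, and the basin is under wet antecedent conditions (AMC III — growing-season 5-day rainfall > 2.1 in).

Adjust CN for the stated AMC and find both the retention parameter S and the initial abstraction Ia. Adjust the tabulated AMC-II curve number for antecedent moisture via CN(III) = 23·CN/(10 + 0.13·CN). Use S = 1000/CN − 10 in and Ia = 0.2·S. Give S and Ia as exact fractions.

S = 25/138 in ≈ 0.181 in; Ia = 5/138 in ≈ 0.036 in

Adjust CN=96 to AMC III: 23·96/(10 + 0.13·96) → 2208 ÷ (562/25) = 27600/281 ≈ 98.221
S = 1000/(27600/281) − 10 = 25/138 in ≈ 0.181 in
Initial abstraction Ia = S/5 = (25/138)/5 = 5/138 ≈ 0.036 in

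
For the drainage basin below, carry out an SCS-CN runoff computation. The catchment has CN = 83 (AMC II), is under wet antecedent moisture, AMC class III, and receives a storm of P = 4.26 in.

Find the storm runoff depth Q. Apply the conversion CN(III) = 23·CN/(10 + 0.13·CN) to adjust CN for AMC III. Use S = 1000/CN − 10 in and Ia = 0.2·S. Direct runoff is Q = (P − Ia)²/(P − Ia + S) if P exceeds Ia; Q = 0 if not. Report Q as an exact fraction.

Q = 151801406689/45302192650 in ≈ 3.351 in

CN(III) from CN(II)=83: (23·83)/(10 + 0.13·83) = 190900/2079 ≈ 91.823
Retention S: 1000/CN − 10 with CN=91.823 → S = 1700/1909 ≈ 0.891 in
Ia = 0.2·(1700/1909) = 340/1909 in ≈ 0.178 in
Since P=4.260 > Ia=0.178: effective rainfall P−Ia = 389617/95450 in
Q = (389617/95450)²/((389617/95450) + 1700/1909) = (151801406689/9110702500)/(474617/95450) = 151801406689/45302192650 in ≈ 3.351 in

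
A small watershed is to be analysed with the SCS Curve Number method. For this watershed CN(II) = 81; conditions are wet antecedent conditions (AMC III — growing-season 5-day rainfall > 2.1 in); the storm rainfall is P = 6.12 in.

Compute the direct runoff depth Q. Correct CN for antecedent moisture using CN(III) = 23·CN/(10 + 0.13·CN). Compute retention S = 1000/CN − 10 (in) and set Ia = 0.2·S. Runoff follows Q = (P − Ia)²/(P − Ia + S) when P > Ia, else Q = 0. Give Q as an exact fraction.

Q = 75921740521/15045541425 in ≈ 5.046 in

Wet (AMC III): CN(III) = 23·81/(10 + 0.13·81) = 1863/(2053/100) = 186300/2053 ≈ 90.745
Max retention: S = 1000/(186300/2053) − 10 = 1900/1863 in (≈ 1.020 in)
Ia = 0.2S: 0.2·1.020 = 0.204 in (exactly 380/1863)
Since P=6.120 > Ia=0.204: effective rainfall P−Ia = 275539/46575 in
Q: (275539/46575)² ÷ (323039/46575) = 75921740521/15045541425 in (≈ 5.046 in)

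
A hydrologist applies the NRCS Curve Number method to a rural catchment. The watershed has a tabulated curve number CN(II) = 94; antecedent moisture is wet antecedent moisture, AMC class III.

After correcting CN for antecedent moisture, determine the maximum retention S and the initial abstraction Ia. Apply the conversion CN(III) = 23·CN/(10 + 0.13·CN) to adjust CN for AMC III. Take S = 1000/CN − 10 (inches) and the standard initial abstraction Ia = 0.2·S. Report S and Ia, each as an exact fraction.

S = 300/1081 in ≈ 0.278 in; Ia = 60/1081 in ≈ 0.056 in

Adjust CN=94 to AMC III: 23·94/(10 + 0.13·94) → 2162 ÷ (1111/50) = 108100/1111 ≈ 97.300
S = 1000/(108100/1111) − 10 = 300/1081 in ≈ 0.278 in
Initial abstraction Ia = S/5 = (300/1081)/5 = 60/1081 ≈ 0.056 in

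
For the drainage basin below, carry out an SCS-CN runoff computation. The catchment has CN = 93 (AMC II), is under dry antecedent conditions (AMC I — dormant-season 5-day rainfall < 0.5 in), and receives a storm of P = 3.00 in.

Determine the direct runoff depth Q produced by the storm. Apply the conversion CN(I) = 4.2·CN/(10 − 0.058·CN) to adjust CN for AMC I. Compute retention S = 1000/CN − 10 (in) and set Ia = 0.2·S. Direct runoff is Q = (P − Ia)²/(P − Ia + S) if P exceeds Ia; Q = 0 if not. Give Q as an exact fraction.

CN(I) from CN(II)=93: (4.2·93)/(10 − 0.058·93) = 27900/329 ≈ 84.802
Retention S: 1000/CN − 10 with CN=84.802 → S = 500/279 ≈ 1.792 in
Ia = 0.2·(500/279) = 100/279 in ≈ 0.358 in
Since P=3.000 > Ia=0.358: effective rainfall P−Ia = 737/279 in
Q = (737/279)²/((737/279) + 500/279) = (543169/77841)/(1237/279) = 543169/345123 in ≈ 1.574 in

Q = 543169/345123 in ≈ 1.574 in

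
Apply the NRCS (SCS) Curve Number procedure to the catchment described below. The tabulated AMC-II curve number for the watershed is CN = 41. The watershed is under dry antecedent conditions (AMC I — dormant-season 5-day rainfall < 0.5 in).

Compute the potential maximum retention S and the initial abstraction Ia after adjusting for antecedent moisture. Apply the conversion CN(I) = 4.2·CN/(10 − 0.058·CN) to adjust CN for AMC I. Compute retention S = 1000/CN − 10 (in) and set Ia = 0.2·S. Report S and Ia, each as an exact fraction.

Adjust CN=41 to AMC I: 4.2·41/(10 − 0.058·41) → (861/5) ÷ (3811/500) = 86100/3811 ≈ 22.592
Retention S: 1000/CN − 10 with CN=22.592 → S = 29500/861 ≈ 34.262 in
Ia = 0.2·(29500/861) = 5900/861 in ≈ 6.852 in

S = 29500/861 in ≈ 34.262 in; Ia = 5900/861 in ≈ 6.852 in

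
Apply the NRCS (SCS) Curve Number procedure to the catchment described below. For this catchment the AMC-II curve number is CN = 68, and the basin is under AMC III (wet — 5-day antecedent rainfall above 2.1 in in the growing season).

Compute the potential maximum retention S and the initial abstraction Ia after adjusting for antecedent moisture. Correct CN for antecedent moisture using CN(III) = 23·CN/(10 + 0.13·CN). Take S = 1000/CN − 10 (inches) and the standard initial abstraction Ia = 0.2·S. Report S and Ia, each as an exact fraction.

Adjust CN=68 to AMC III: 23·68/(10 + 0.13·68) → 1564 ÷ (471/25) = 39100/471 ≈ 83.015
S = 1000/(39100/471) − 10 = 800/391 in ≈ 2.046 in
Initial abstraction Ia = S/5 = (800/391)/5 = 160/391 ≈ 0.409 in

S = 800/391 in ≈ 2.046 in; Ia = 160/391 in ≈ 0.409 in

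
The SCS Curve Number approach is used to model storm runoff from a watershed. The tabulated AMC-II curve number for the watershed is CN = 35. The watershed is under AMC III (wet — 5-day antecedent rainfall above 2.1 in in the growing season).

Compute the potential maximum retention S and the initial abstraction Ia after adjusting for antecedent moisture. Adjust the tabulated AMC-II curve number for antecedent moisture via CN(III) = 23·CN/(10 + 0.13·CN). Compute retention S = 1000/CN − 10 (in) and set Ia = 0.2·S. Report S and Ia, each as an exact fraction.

CN(III) from CN(II)=35: (23·35)/(10 + 0.13·35) = 16100/291 ≈ 55.326
Retention S: 1000/CN − 10 with CN=55.326 → S = 1300/161 ≈ 8.075 in
Ia = 0.2S: 0.2·8.075 = 1.615 in (exactly 260/161)

S = 1300/161 in ≈ 8.075 in; Ia = 260/161 in ≈ 1.615 in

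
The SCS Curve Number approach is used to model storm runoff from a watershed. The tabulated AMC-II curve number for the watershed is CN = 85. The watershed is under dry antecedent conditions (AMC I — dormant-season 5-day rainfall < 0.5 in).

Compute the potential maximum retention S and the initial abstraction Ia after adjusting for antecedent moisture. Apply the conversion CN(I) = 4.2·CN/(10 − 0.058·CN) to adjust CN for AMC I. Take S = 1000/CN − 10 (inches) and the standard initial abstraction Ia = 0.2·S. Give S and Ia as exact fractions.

Dry (AMC I): CN(I) = 4.2·85/(10 − 0.058·85) = 357/(507/100) = 11900/169 ≈ 70.414
S = 1000/(11900/169) − 10 = 500/119 in ≈ 4.202 in
Ia = 0.2·(500/119) = 100/119 in ≈ 0.840 in

S = 500/119 in ≈ 4.202 in; Ia = 100/119 in ≈ 0.840 in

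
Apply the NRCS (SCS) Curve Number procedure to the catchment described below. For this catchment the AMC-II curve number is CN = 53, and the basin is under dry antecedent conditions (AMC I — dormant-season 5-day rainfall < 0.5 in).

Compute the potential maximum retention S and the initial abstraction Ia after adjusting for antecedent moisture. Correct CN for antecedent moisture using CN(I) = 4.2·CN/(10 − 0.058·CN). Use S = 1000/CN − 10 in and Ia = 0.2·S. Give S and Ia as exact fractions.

Adjust CN=53 to AMC I: 4.2·53/(10 − 0.058·53) → (1113/5) ÷ (3463/500) = 111300/3463 ≈ 32.140
Max retention: S = 1000/(111300/3463) − 10 = 23500/1113 in (≈ 21.114 in)
Ia = 0.2·(23500/1113) = 4700/1113 in ≈ 4.223 in

S = 23500/1113 in ≈ 21.114 in; Ia = 4700/1113 in ≈ 4.223 in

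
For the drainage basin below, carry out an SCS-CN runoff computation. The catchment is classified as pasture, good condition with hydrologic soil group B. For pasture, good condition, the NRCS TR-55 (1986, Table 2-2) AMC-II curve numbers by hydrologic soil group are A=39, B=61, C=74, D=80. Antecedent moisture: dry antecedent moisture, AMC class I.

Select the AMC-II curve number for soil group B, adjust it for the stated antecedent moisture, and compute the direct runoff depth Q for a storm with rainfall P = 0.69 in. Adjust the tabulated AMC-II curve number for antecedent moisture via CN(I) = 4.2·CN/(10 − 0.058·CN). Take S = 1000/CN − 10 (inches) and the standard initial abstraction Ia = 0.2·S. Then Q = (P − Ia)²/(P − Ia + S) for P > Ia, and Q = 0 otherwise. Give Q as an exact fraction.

Q = 0 in ≈ 0.000 in

NRCS table: pasture, good condition, soil group B → CN(II) = 61
Dry (AMC I): CN(I) = 4.2·61/(10 − 0.058·61) = (1281/5)/(3231/500) = 42700/1077 ≈ 39.647
S = 1000/(42700/1077) − 10 = 6500/427 in ≈ 15.222 in
Ia = 0.2·(6500/427) = 1300/427 in ≈ 3.044 in
P = 0.690 ≤ Ia = 3.044 in: entire storm abstracted, Q = 0.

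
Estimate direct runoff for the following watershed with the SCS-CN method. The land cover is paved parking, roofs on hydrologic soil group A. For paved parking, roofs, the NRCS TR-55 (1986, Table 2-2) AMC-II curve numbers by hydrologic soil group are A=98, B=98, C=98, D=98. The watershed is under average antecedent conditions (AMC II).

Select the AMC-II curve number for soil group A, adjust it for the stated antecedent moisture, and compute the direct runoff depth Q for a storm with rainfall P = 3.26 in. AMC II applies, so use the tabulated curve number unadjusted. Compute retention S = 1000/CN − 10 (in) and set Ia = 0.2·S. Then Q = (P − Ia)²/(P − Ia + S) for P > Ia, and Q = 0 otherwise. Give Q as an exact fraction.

Q = 62204769/20548150 in ≈ 3.027 in

NRCS table: paved parking, roofs, soil group A → CN(II) = 98
Average conditions: CN = 98 (no AMC adjustment).
Max retention: S = 1000/98 − 10 = 10/49 in (≈ 0.204 in)
Initial abstraction Ia = S/5 = (10/49)/5 = 2/49 ≈ 0.041 in
Excess rainfall: 3.260 − 0.041 = 3.219 in; P > Ia so Q > 0
Runoff Q = (P−Ia)²/(P−Ia+S) = (3.219)²/(3.219+0.204) = 62204769/20548150 ≈ 3.027 in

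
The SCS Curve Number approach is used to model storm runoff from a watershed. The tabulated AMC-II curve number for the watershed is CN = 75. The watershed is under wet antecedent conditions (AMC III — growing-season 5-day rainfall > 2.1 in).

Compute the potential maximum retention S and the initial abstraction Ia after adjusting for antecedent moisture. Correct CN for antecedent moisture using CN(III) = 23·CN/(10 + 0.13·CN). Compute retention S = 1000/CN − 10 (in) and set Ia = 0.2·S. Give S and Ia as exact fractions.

S = 100/69 in ≈ 1.449 in; Ia = 20/69 in ≈ 0.290 in

CN(III) from CN(II)=75: (23·75)/(10 + 0.13·75) = 6900/79 ≈ 87.342
Retention S: 1000/CN − 10 with CN=87.342 → S = 100/69 ≈ 1.449 in
Ia = 0.2·(100/69) = 20/69 in ≈ 0.290 in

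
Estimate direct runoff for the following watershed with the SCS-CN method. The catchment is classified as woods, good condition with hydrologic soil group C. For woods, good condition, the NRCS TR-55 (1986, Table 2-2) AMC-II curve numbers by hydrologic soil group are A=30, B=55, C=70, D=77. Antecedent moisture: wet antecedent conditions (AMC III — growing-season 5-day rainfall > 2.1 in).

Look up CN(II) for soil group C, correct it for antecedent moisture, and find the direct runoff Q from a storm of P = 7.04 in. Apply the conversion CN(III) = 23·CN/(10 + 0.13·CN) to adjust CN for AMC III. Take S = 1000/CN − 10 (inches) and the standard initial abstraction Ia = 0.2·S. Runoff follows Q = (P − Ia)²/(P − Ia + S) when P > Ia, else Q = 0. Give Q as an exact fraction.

Q = 45010681/8637650 in ≈ 5.211 in

NRCS table: woods, good condition, soil group C → CN(II) = 70
CN(III) from CN(II)=70: (23·70)/(10 + 0.13·70) = 16100/191 ≈ 84.293
Retention S: 1000/CN − 10 with CN=84.293 → S = 300/161 ≈ 1.863 in
Ia = 0.2S: 0.2·1.863 = 0.373 in (exactly 60/161)
Since P=7.040 > Ia=0.373: effective rainfall P−Ia = 26836/4025 in
Runoff Q = (P−Ia)²/(P−Ia+S) = (6.667)²/(6.667+1.863) = 45010681/8637650 ≈ 5.211 in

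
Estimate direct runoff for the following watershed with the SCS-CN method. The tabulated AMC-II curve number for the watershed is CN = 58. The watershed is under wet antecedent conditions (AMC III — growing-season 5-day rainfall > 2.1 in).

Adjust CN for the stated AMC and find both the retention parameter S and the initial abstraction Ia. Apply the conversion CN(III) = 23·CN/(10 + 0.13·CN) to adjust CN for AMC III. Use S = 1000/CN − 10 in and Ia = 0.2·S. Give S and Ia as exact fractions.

Adjust CN=58 to AMC III: 23·58/(10 + 0.13·58) → 1334 ÷ (877/50) = 66700/877 ≈ 76.055
Max retention: S = 1000/(66700/877) − 10 = 2100/667 in (≈ 3.148 in)
Ia = 0.2S: 0.2·3.148 = 0.630 in (exactly 420/667)

S = 2100/667 in ≈ 3.148 in; Ia = 420/667 in ≈ 0.630 in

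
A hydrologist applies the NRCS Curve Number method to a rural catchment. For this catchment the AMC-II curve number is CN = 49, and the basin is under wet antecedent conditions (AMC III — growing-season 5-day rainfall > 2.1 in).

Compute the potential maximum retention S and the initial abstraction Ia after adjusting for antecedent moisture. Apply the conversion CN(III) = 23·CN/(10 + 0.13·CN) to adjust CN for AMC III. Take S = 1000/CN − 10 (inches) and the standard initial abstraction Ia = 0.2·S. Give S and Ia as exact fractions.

S = 5100/1127 in ≈ 4.525 in; Ia = 1020/1127 in ≈ 0.905 in

Adjust CN=49 to AMC III: 23·49/(10 + 0.13·49) → 1127 ÷ (1637/100) = 112700/1637 ≈ 68.845
Retention S: 1000/CN − 10 with CN=68.845 → S = 5100/1127 ≈ 4.525 in
Initial abstraction Ia = S/5 = (5100/1127)/5 = 1020/1127 ≈ 0.905 in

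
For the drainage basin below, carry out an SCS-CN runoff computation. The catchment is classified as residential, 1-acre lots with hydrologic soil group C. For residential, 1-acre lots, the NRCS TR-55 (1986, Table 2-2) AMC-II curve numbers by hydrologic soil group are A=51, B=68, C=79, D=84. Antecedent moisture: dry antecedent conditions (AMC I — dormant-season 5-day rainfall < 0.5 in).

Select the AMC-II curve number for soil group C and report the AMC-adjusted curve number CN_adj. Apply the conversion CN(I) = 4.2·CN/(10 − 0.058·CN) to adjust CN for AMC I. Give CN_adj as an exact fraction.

CN_adj = 7900/129 ≈ 61.240

NRCS table: residential, 1-acre lots, soil group C → CN(II) = 79
Dry (AMC I): CN(I) = 4.2·79/(10 − 0.058·79) = (1659/5)/(2709/500) = 7900/129 ≈ 61.240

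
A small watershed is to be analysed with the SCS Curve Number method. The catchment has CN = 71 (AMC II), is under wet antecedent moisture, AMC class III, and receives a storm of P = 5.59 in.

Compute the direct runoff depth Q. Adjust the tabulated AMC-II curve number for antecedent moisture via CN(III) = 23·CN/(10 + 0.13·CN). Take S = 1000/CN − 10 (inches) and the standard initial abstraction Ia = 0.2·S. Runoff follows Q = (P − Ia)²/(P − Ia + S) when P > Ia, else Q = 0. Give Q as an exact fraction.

Adjust CN=71 to AMC III: 23·71/(10 + 0.13·71) → 1633 ÷ (1923/100) = 163300/1923 ≈ 84.919
Retention S: 1000/CN − 10 with CN=84.919 → S = 2900/1633 ≈ 1.776 in
Initial abstraction Ia = S/5 = (2900/1633)/5 = 580/1633 ≈ 0.355 in
P − Ia = 5.590 − 0.355 = 854847/163300 ≈ 5.235 in (> 0, runoff occurs)
Q: (854847/163300)² ÷ (1144847/163300) = 730763393409/186953515100 in (≈ 3.909 in)

Q = 730763393409/186953515100 in ≈ 3.909 in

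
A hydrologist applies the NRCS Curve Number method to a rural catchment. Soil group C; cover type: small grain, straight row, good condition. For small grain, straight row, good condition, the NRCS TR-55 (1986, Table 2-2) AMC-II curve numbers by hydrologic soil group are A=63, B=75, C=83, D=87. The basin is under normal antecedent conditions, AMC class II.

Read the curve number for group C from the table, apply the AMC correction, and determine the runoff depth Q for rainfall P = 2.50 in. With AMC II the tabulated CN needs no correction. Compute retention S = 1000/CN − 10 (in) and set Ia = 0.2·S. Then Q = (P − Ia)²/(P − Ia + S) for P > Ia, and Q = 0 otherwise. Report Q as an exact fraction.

Q = 120409/114042 in ≈ 1.056 in

NRCS table: small grain, straight row, good condition, soil group C → CN(II) = 83
AMC II — tabulated CN = 83 applies directly.
Retention S: 1000/CN − 10 with CN=83.000 → S = 170/83 ≈ 2.048 in
Initial abstraction Ia = S/5 = (170/83)/5 = 34/83 ≈ 0.410 in
Excess rainfall: 2.500 − 0.410 = 2.090 in; P > Ia so Q > 0
Runoff Q = (P−Ia)²/(P−Ia+S) = (2.090)²/(2.090+2.048) = 120409/114042 ≈ 1.056 in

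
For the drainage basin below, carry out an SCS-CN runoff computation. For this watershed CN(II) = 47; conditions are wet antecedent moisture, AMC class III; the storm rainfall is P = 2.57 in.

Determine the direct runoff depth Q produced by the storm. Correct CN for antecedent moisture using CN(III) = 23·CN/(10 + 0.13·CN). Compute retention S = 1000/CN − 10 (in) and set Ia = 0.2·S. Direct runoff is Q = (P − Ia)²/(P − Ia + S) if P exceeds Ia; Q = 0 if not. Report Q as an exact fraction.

Q = 29521081489/75866417700 in ≈ 0.389 in

Adjust CN=47 to AMC III: 23·47/(10 + 0.13·47) → 1081 ÷ (1611/100) = 108100/1611 ≈ 67.101
S = 1000/(108100/1611) − 10 = 5300/1081 in ≈ 4.903 in
Ia = 0.2S: 0.2·4.903 = 0.981 in (exactly 1060/1081)
P − Ia = 2.570 − 0.981 = 171817/108100 ≈ 1.589 in (> 0, runoff occurs)
Q = (171817/108100)²/((171817/108100) + 5300/1081) = (29521081489/11685610000)/(701817/108100) = 29521081489/75866417700 in ≈ 0.389 in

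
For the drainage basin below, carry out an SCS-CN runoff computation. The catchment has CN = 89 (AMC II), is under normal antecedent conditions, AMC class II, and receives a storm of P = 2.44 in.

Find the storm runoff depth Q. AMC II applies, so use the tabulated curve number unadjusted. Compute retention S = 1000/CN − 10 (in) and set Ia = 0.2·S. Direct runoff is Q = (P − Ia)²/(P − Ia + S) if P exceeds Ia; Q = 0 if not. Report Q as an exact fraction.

Q = 23804641/16974525 in ≈ 1.402 in

AMC II — tabulated CN = 89 applies directly.
S = 1000/89 − 10 = 110/89 in ≈ 1.236 in
Ia = 0.2S: 0.2·1.236 = 0.247 in (exactly 22/89)
Since P=2.440 > Ia=0.247: effective rainfall P−Ia = 4879/2225 in
Runoff Q = (P−Ia)²/(P−Ia+S) = (2.193)²/(2.193+1.236) = 23804641/16974525 ≈ 1.402 in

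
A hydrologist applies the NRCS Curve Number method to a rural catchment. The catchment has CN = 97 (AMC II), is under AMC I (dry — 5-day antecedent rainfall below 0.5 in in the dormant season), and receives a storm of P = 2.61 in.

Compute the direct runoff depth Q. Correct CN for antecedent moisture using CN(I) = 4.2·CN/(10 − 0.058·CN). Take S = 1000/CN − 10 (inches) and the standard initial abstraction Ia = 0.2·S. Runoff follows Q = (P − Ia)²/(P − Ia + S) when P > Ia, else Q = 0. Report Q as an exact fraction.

Dry (AMC I): CN(I) = 4.2·97/(10 − 0.058·97) = (2037/5)/(2187/500) = 67900/729 ≈ 93.141
S = 1000/(67900/729) − 10 = 500/679 in ≈ 0.736 in
Initial abstraction Ia = S/5 = (500/679)/5 = 100/679 ≈ 0.147 in
P − Ia = 2.610 − 0.147 = 167219/67900 ≈ 2.463 in (> 0, runoff occurs)
Q: (167219/67900)² ÷ (217219/67900) = 27962193961/14749170100 in (≈ 1.896 in)

Q = 27962193961/14749170100 in ≈ 1.896 in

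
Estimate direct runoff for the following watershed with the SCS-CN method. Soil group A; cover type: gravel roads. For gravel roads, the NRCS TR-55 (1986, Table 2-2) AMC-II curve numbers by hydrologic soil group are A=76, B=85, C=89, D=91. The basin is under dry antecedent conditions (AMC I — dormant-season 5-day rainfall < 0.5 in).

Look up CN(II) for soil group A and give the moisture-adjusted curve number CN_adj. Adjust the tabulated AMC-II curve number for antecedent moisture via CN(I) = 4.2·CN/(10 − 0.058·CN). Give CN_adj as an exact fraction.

CN_adj = 13300/233 ≈ 57.082

NRCS table: gravel roads, soil group A → CN(II) = 76
Adjust CN=76 to AMC I: 4.2·76/(10 − 0.058·76) → (1596/5) ÷ (699/125) = 13300/233 ≈ 57.082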